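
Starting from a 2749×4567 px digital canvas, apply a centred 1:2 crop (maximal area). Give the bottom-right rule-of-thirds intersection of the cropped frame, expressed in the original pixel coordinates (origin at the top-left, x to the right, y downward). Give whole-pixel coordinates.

x = 1755 px, y = 3045 px

2749/4567 > 1/2, so the 1:2 crop keeps the full height 4567 and trims width to 4567 × 1/2 = 2283.50 px.
Left offset = (2749 − 2283.50)/2 = 232.75 px; top offset = 0.
Bottom-right is two-thirds across and two-thirds down within the crop:
x = 232.75 + 2 × 2283.50/3 ≈ 1755; y = 0.00 + 2 × 4567.00/3 ≈ 3045.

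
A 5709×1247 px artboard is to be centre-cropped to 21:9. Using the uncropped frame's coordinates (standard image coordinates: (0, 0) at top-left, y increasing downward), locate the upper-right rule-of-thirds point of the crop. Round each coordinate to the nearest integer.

(3339, 416)

5709/1247 > 21/9, so the 21:9 crop keeps the full height 1247 and trims width to 1247 × 21/9 = 2909.67 px.
Left offset = (5709 − 2909.67)/2 = 1399.67 px; top offset = 0.
Upper-right is two-thirds across and one-third down within the crop:
x = 1399.67 + 2 × 2909.67/3 ≈ 3339; y = 0.00 + 1 × 1247.00/3 ≈ 416.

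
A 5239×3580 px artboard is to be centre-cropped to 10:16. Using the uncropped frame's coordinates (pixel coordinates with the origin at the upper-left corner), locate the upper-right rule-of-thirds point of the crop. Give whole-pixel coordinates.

5239/3580 > 10/16, so the 10:16 crop keeps the full height 3580 and trims width to 3580 × 10/16 = 2237.50 px.
Left offset = (5239 − 2237.50)/2 = 1500.75 px; top offset = 0.
Upper-right is two-thirds across and one-third down within the crop:
x = 1500.75 + 2 × 2237.50/3 ≈ 2992; y = 0.00 + 1 × 3580.00/3 ≈ 1193.

x = 2992 px, y = 1193 px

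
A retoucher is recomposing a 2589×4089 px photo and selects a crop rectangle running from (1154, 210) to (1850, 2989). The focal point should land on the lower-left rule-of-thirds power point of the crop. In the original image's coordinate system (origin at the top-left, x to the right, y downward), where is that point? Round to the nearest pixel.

x = 1386 px, y = 2063 px

Crop width = 1850 − 1154 = 696 px; one third is 232.00 px.
Crop height = 2989 − 210 = 2779 px; one third is 926.33 px.
The lower-left point is one-third across and two-thirds down within the crop:
x = 1154 + 1 × 232.00 ≈ 1386; y = 210 + 2 × 926.33 ≈ 2063.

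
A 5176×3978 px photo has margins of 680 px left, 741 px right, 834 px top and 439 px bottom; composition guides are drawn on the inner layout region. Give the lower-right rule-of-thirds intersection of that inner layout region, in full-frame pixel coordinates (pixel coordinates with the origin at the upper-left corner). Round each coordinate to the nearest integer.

x = 3183 px, y = 2637 px

Content width = 5176 − 680 − 741 = 3755 px; content height = 3978 − 834 − 439 = 2705 px.
Lower-right is two-thirds across and two-thirds down within the inner layout region.
x = 680 + 2 × 3755/3 = 680 + 2503.33 ≈ 3183
y = 834 + 2 × 2705/3 = 834 + 1803.33 ≈ 2637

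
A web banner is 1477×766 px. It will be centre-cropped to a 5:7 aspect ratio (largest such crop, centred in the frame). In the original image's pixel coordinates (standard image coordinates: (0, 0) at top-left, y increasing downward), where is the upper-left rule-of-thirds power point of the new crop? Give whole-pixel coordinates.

1477/766 > 5/7, so the 5:7 crop keeps the full height 766 and trims width to 766 × 5/7 = 547.14 px.
Left offset = (1477 − 547.14)/2 = 464.93 px; top offset = 0.
Upper-left is one-third across and one-third down within the crop:
x = 464.93 + 1 × 547.14/3 ≈ 647; y = 0.00 + 1 × 766.00/3 ≈ 255.

(647, 255)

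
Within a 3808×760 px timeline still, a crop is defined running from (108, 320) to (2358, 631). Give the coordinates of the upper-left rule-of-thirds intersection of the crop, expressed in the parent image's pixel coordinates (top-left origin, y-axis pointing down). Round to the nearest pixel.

Crop width = 2358 − 108 = 2250 px; one third is 750.00 px.
Crop height = 631 − 320 = 311 px; one third is 103.67 px.
The upper-left point is one-third across and one-third down within the crop:
x = 108 + 1 × 750.00 ≈ 858; y = 320 + 1 × 103.67 ≈ 424.

(858, 424)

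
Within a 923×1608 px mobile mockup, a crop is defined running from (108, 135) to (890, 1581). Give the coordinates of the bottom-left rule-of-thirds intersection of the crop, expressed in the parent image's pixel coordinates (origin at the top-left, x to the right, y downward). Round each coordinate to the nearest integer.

Crop width = 890 − 108 = 782 px; one third is 260.67 px.
Crop height = 1581 − 135 = 1446 px; one third is 482.00 px.
The bottom-left point is one-third across and two-thirds down within the crop:
x = 108 + 1 × 260.67 ≈ 369; y = 135 + 2 × 482.00 ≈ 1099.

x = 369 px, y = 1099 px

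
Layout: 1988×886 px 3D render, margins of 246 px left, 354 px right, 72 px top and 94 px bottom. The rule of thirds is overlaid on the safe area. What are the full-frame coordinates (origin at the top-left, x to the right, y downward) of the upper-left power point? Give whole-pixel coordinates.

(709, 312)

Content width = 1988 − 246 − 354 = 1388 px; content height = 886 − 72 − 94 = 720 px.
Upper-left is one-third across and one-third down within the safe area.
x = 246 + 1 × 1388/3 = 246 + 462.67 ≈ 709
y = 72 + 1 × 720/3 = 72 + 240.00 ≈ 312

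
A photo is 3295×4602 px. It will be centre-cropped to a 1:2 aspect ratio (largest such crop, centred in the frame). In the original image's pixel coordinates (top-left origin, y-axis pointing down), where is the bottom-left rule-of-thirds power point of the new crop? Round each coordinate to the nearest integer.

3295/4602 > 1/2, so the 1:2 crop keeps the full height 4602 and trims width to 4602 × 1/2 = 2301.00 px.
Left offset = (3295 − 2301.00)/2 = 497.00 px; top offset = 0.
Bottom-left is one-third across and two-thirds down within the crop:
x = 497.00 + 1 × 2301.00/3 ≈ 1264; y = 0.00 + 2 × 4602.00/3 ≈ 3068.

x = 1264 px, y = 3068 px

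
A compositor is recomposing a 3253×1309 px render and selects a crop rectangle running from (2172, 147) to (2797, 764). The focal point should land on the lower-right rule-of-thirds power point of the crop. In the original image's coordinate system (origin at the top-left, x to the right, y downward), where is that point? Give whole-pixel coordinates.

x = 2589 px, y = 558 px

Crop width = 2797 − 2172 = 625 px; one third is 208.33 px.
Crop height = 764 − 147 = 617 px; one third is 205.67 px.
The lower-right point is two-thirds across and two-thirds down within the crop:
x = 2172 + 2 × 208.33 ≈ 2589; y = 147 + 2 × 205.67 ≈ 558.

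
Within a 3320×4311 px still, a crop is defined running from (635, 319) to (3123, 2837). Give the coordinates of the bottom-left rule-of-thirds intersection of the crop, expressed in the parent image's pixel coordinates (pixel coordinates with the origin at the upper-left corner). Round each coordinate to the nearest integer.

Crop width = 3123 − 635 = 2488 px; one third is 829.33 px.
Crop height = 2837 − 319 = 2518 px; one third is 839.33 px.
The bottom-left point is one-third across and two-thirds down within the crop:
x = 635 + 1 × 829.33 ≈ 1464; y = 319 + 2 × 839.33 ≈ 1998.

x = 1464 px, y = 1998 px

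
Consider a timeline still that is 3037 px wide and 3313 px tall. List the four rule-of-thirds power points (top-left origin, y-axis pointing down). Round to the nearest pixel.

(1012, 1104), (2025, 1104), (1012, 2209), (2025, 2209)

One third of 3037 is 1012.33; one third of 3313 is 1104.33.
Vertical third lines at x = 1012 and x = 2025; horizontal third lines at y = 1104 and y = 2209.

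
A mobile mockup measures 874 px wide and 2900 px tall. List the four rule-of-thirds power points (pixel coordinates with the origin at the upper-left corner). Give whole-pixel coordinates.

(291, 967), (583, 967), (291, 1933), (583, 1933)

One third of 874 is 291.33; one third of 2900 is 966.67.
Vertical third lines at x = 291 and x = 583; horizontal third lines at y = 967 and y = 1933.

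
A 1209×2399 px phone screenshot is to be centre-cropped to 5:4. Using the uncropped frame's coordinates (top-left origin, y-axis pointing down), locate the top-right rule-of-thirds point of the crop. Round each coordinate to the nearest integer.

1209/2399 < 5/4, so the 5:4 crop keeps the full width 1209 and trims height to 1209 × 4/5 = 967.20 px.
Top offset = (2399 − 967.20)/2 = 715.90 px; left offset = 0.
Top-right is two-thirds across and one-third down within the crop:
x = 0.00 + 2 × 1209.00/3 ≈ 806; y = 715.90 + 1 × 967.20/3 ≈ 1038.

x = 806 px, y = 1038 px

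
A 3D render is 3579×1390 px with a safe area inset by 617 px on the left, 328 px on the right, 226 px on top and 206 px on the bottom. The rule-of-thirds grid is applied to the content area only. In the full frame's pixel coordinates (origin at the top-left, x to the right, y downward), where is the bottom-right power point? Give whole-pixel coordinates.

x = 2373 px, y = 865 px

Content width = 3579 − 617 − 328 = 2634 px; content height = 1390 − 226 − 206 = 958 px.
Bottom-right is two-thirds across and two-thirds down within the content area.
x = 617 + 2 × 2634/3 = 617 + 1756.00 ≈ 2373
y = 226 + 2 × 958/3 = 226 + 638.67 ≈ 865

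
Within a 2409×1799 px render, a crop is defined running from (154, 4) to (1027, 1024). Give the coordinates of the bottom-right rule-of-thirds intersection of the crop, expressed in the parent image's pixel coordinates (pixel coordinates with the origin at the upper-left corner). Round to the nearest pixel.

Crop width = 1027 − 154 = 873 px; one third is 291.00 px.
Crop height = 1024 − 4 = 1020 px; one third is 340.00 px.
The bottom-right point is two-thirds across and two-thirds down within the crop:
x = 154 + 2 × 291.00 ≈ 736; y = 4 + 2 × 340.00 ≈ 684.

x = 736 px, y = 684 px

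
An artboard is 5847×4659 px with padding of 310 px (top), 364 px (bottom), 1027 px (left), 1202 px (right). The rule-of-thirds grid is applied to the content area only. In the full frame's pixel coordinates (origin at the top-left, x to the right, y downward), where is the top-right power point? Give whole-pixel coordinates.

x = 3439 px, y = 1638 px

Content width = 5847 − 1027 − 1202 = 3618 px; content height = 4659 − 310 − 364 = 3985 px.
Top-right is two-thirds across and one-third down within the content area.
x = 1027 + 2 × 3618/3 = 1027 + 2412.00 ≈ 3439
y = 310 + 1 × 3985/3 = 310 + 1328.33 ≈ 1638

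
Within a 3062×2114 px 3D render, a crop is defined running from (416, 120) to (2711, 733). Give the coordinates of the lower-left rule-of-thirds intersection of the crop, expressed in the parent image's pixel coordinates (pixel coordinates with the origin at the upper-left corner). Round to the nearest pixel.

(1181, 529)

Crop width = 2711 − 416 = 2295 px; one third is 765.00 px.
Crop height = 733 − 120 = 613 px; one third is 204.33 px.
The lower-left point is one-third across and two-thirds down within the crop:
x = 416 + 1 × 765.00 ≈ 1181; y = 120 + 2 × 204.33 ≈ 529.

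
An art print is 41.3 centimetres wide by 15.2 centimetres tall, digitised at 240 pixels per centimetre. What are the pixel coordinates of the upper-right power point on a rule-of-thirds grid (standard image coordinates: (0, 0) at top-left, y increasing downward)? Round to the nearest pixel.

(6608, 1216)

In pixels the canvas is 41.3 × 240 = 9912 wide and 15.2 × 240 = 3648 tall.
The upper-right point is two-thirds across and one-third down:
x = 2 × 9912/3 ≈ 6608; y = 1 × 3648/3 ≈ 1216.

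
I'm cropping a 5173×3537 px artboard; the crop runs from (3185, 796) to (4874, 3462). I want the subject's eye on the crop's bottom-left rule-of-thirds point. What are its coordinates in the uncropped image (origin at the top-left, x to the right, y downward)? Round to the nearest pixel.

x = 3748 px, y = 2573 px

Crop width = 4874 − 3185 = 1689 px; one third is 563.00 px.
Crop height = 3462 − 796 = 2666 px; one third is 888.67 px.
The bottom-left point is one-third across and two-thirds down within the crop:
x = 3185 + 1 × 563.00 ≈ 3748; y = 796 + 2 × 888.67 ≈ 2573.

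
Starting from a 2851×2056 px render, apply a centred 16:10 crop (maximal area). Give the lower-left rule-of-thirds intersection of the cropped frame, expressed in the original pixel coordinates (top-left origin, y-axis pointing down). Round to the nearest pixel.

(950, 1325)

2851/2056 < 16/10, so the 16:10 crop keeps the full width 2851 and trims height to 2851 × 10/16 = 1781.88 px.
Top offset = (2056 − 1781.88)/2 = 137.06 px; left offset = 0.
Lower-left is one-third across and two-thirds down within the crop:
x = 0.00 + 1 × 2851.00/3 ≈ 950; y = 137.06 + 2 × 1781.88/3 ≈ 1325.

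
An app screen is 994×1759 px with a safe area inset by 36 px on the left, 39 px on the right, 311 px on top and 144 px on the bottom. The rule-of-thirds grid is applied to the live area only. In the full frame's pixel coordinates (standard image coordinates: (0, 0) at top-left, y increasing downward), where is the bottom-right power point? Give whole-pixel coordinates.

(649, 1180)

Content width = 994 − 36 − 39 = 919 px; content height = 1759 − 311 − 144 = 1304 px.
Bottom-right is two-thirds across and two-thirds down within the live area.
x = 36 + 2 × 919/3 = 36 + 612.67 ≈ 649
y = 311 + 2 × 1304/3 = 311 + 869.33 ≈ 1180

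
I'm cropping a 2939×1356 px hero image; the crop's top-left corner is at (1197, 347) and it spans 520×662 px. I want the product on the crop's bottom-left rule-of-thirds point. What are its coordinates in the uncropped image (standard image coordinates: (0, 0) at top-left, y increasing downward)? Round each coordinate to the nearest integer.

(1370, 788)

One third of the crop width 520 is 173.33 px.
One third of the crop height 662 is 220.67 px.
The bottom-left point is one-third across and two-thirds down within the crop:
x = 1197 + 1 × 173.33 ≈ 1370; y = 347 + 2 × 220.67 ≈ 788.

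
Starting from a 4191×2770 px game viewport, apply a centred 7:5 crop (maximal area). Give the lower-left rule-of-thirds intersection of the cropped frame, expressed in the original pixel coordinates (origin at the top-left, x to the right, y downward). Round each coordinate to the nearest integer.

4191/2770 > 7/5, so the 7:5 crop keeps the full height 2770 and trims width to 2770 × 7/5 = 3878.00 px.
Left offset = (4191 − 3878.00)/2 = 156.50 px; top offset = 0.
Lower-left is one-third across and two-thirds down within the crop:
x = 156.50 + 1 × 3878.00/3 ≈ 1449; y = 0.00 + 2 × 2770.00/3 ≈ 1847.

x = 1449 px, y = 1847 px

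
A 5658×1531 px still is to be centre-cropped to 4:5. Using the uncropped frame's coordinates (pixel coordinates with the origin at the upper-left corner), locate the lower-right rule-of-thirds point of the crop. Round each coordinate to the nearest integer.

5658/1531 > 4/5, so the 4:5 crop keeps the full height 1531 and trims width to 1531 × 4/5 = 1224.80 px.
Left offset = (5658 − 1224.80)/2 = 2216.60 px; top offset = 0.
Lower-right is two-thirds across and two-thirds down within the crop:
x = 2216.60 + 2 × 1224.80/3 ≈ 3033; y = 0.00 + 2 × 1531.00/3 ≈ 1021.

(3033, 1021)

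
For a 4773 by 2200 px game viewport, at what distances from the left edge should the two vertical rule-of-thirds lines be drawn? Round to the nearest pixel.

1591 px and 3182 px

4773 / 3 = 1591, so the vertical lines sit at one and two thirds of 4773.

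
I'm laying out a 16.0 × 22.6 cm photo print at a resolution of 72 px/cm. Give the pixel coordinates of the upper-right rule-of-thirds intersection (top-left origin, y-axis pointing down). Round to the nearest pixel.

(768, 542)

In pixels the canvas is 16.0 × 72 = 1152 wide and 22.6 × 72 = 1627.2 tall.
The upper-right point is two-thirds across and one-third down:
x = 2 × 1152/3 ≈ 768; y = 1 × 1627.2/3 ≈ 542.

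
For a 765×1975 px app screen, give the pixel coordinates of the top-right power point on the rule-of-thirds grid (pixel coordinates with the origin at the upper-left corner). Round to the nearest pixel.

x = 510 px, y = 658 px

The top-right point sits two-thirds of the way across and one-third of the way down.
x = 2 × 765/3 ≈ 510; y = 1 × 1975/3 ≈ 658.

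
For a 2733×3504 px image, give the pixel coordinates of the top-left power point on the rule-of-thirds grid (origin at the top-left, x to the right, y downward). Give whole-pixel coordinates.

The top-left point sits one-third of the way across and one-third of the way down.
x = 1 × 2733/3 ≈ 911; y = 1 × 3504/3 ≈ 1168.

x = 911 px, y = 1168 px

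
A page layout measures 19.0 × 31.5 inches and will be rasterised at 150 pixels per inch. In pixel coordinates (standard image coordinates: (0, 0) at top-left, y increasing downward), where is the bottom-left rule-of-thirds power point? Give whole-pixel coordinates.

x = 950 px, y = 3150 px

In pixels the canvas is 19.0 × 150 = 2850 wide and 31.5 × 150 = 4725 tall.
The bottom-left point is one-third across and two-thirds down:
x = 1 × 2850/3 ≈ 950; y = 2 × 4725/3 ≈ 3150.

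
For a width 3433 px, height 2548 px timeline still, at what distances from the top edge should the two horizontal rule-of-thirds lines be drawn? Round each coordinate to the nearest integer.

849 px and 1699 px

2548 / 3 = 849.33, so the horizontal lines sit at one and two thirds of 2548.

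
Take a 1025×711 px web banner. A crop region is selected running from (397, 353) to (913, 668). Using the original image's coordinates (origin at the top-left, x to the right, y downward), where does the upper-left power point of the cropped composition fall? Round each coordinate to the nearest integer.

Crop width = 913 − 397 = 516 px; one third is 172.00 px.
Crop height = 668 − 353 = 315 px; one third is 105.00 px.
The upper-left point is one-third across and one-third down within the crop:
x = 397 + 1 × 172.00 ≈ 569; y = 353 + 1 × 105.00 ≈ 458.

(569, 458)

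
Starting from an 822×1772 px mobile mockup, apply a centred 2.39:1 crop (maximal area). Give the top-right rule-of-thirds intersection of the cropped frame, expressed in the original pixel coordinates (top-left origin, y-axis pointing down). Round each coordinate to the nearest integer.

(548, 829)

822/1772 < 2.39/1, so the 2.39:1 crop keeps the full width 822 and trims height to 822 × 1/2.39 = 343.93 px.
Top offset = (1772 − 343.93)/2 = 714.03 px; left offset = 0.
Top-right is two-thirds across and one-third down within the crop:
x = 0.00 + 2 × 822.00/3 ≈ 548; y = 714.03 + 1 × 343.93/3 ≈ 829.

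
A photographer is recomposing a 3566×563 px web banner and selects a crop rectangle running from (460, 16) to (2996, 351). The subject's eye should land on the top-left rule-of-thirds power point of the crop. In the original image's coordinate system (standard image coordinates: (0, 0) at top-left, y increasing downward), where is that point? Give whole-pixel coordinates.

Crop width = 2996 − 460 = 2536 px; one third is 845.33 px.
Crop height = 351 − 16 = 335 px; one third is 111.67 px.
The top-left point is one-third across and one-third down within the crop:
x = 460 + 1 × 845.33 ≈ 1305; y = 16 + 1 × 111.67 ≈ 128.

x = 1305 px, y = 128 px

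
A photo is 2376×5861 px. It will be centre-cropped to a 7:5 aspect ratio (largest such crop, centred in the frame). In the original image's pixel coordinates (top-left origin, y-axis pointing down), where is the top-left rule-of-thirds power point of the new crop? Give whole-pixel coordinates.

(792, 2648)

2376/5861 < 7/5, so the 7:5 crop keeps the full width 2376 and trims height to 2376 × 5/7 = 1697.14 px.
Top offset = (5861 − 1697.14)/2 = 2081.93 px; left offset = 0.
Top-left is one-third across and one-third down within the crop:
x = 0.00 + 1 × 2376.00/3 ≈ 792; y = 2081.93 + 1 × 1697.14/3 ≈ 2648.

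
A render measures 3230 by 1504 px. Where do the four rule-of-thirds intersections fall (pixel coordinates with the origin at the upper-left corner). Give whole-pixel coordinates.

One third of 3230 is 1076.67; one third of 1504 is 501.33.
Vertical third lines at x = 1077 and x = 2153; horizontal third lines at y = 501 and y = 1003.

(1077, 501), (2153, 501), (1077, 1003), (2153, 1003)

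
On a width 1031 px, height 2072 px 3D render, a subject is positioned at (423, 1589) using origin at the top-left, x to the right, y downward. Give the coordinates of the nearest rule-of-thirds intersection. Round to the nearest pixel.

x = 344 px, y = 1381 px

Third lines: x ∈ {344, 687}, y ∈ {691, 1381}.
423 is closer to x = 344; 1589 is closer to y = 1381.
So the nearest intersection is the lower-left power point.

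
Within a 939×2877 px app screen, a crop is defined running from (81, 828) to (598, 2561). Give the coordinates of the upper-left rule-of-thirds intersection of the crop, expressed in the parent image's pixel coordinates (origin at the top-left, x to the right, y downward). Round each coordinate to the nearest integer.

Crop width = 598 − 81 = 517 px; one third is 172.33 px.
Crop height = 2561 − 828 = 1733 px; one third is 577.67 px.
The upper-left point is one-third across and one-third down within the crop:
x = 81 + 1 × 172.33 ≈ 253; y = 828 + 1 × 577.67 ≈ 1406.

x = 253 px, y = 1406 px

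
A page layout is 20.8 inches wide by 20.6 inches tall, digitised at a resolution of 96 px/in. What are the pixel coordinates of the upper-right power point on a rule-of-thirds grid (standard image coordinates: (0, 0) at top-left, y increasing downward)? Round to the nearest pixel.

x = 1331 px, y = 659 px

In pixels the canvas is 20.8 × 96 = 1996.8 wide and 20.6 × 96 = 1977.6 tall.
The upper-right point is two-thirds across and one-third down:
x = 2 × 1996.8/3 ≈ 1331; y = 1 × 1977.6/3 ≈ 659.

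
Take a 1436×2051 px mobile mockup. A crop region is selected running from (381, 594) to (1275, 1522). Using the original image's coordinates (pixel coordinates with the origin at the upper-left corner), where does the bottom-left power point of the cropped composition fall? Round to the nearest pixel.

Crop width = 1275 − 381 = 894 px; one third is 298.00 px.
Crop height = 1522 − 594 = 928 px; one third is 309.33 px.
The bottom-left point is one-third across and two-thirds down within the crop:
x = 381 + 1 × 298.00 ≈ 679; y = 594 + 2 × 309.33 ≈ 1213.

x = 679 px, y = 1213 px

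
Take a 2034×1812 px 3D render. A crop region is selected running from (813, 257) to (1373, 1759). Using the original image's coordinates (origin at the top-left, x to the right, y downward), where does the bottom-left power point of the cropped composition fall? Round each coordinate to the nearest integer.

Crop width = 1373 − 813 = 560 px; one third is 186.67 px.
Crop height = 1759 − 257 = 1502 px; one third is 500.67 px.
The bottom-left point is one-third across and two-thirds down within the crop:
x = 813 + 1 × 186.67 ≈ 1000; y = 257 + 2 × 500.67 ≈ 1258.

(1000, 1258)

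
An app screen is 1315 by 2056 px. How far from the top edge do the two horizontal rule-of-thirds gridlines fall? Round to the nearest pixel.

685 px and 1371 px

2056 / 3 = 685.33, so the horizontal lines sit at one and two thirds of 2056.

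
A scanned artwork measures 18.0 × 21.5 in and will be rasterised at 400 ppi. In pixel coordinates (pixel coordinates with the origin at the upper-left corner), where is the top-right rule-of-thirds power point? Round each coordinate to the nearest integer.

(4800, 2867)

In pixels the canvas is 18.0 × 400 = 7200 wide and 21.5 × 400 = 8600 tall.
The top-right point is two-thirds across and one-third down:
x = 2 × 7200/3 ≈ 4800; y = 1 × 8600/3 ≈ 2867.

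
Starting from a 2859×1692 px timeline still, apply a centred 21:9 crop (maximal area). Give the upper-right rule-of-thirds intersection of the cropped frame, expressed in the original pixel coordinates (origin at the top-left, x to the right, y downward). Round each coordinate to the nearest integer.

2859/1692 < 21/9, so the 21:9 crop keeps the full width 2859 and trims height to 2859 × 9/21 = 1225.29 px.
Top offset = (1692 − 1225.29)/2 = 233.36 px; left offset = 0.
Upper-right is two-thirds across and one-third down within the crop:
x = 0.00 + 2 × 2859.00/3 ≈ 1906; y = 233.36 + 1 × 1225.29/3 ≈ 642.

x = 1906 px, y = 642 px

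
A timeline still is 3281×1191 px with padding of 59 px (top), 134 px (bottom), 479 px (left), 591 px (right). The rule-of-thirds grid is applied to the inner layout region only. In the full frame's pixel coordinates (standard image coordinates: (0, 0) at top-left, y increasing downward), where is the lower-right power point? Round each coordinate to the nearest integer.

Content width = 3281 − 479 − 591 = 2211 px; content height = 1191 − 59 − 134 = 998 px.
Lower-right is two-thirds across and two-thirds down within the inner layout region.
x = 479 + 2 × 2211/3 = 479 + 1474.00 ≈ 1953
y = 59 + 2 × 998/3 = 59 + 665.33 ≈ 724

(1953, 724)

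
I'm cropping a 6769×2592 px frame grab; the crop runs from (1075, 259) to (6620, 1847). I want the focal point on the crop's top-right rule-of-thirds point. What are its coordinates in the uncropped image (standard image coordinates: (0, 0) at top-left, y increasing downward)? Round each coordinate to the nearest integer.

(4772, 788)

Crop width = 6620 − 1075 = 5545 px; one third is 1848.33 px.
Crop height = 1847 − 259 = 1588 px; one third is 529.33 px.
The top-right point is two-thirds across and one-third down within the crop:
x = 1075 + 2 × 1848.33 ≈ 4772; y = 259 + 1 × 529.33 ≈ 788.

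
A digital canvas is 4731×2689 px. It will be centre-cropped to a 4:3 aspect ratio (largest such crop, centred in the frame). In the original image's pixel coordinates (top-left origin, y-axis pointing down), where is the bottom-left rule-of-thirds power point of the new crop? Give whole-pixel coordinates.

4731/2689 > 4/3, so the 4:3 crop keeps the full height 2689 and trims width to 2689 × 4/3 = 3585.33 px.
Left offset = (4731 − 3585.33)/2 = 572.83 px; top offset = 0.
Bottom-left is one-third across and two-thirds down within the crop:
x = 572.83 + 1 × 3585.33/3 ≈ 1768; y = 0.00 + 2 × 2689.00/3 ≈ 1793.

(1768, 1793)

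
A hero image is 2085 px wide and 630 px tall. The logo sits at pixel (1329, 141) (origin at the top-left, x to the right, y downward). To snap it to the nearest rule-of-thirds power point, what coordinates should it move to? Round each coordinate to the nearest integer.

Third lines: x ∈ {695, 1390}, y ∈ {210, 420}.
1329 is closer to x = 1390; 141 is closer to y = 210.
So the nearest intersection is the upper-right power point.

x = 1390 px, y = 210 px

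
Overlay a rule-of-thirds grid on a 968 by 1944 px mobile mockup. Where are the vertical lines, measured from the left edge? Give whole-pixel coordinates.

968 / 3 = 322.67, so the vertical lines sit at one and two thirds of 968.

323 px and 645 px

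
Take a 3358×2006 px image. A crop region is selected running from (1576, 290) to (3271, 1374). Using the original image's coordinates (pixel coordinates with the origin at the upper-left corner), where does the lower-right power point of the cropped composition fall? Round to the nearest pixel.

Crop width = 3271 − 1576 = 1695 px; one third is 565.00 px.
Crop height = 1374 − 290 = 1084 px; one third is 361.33 px.
The lower-right point is two-thirds across and two-thirds down within the crop:
x = 1576 + 2 × 565.00 ≈ 2706; y = 290 + 2 × 361.33 ≈ 1013.

x = 2706 px, y = 1013 px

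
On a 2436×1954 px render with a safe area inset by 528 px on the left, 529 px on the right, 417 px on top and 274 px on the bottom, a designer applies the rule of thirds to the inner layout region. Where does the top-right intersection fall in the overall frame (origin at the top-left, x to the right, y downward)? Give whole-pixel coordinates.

Content width = 2436 − 528 − 529 = 1379 px; content height = 1954 − 417 − 274 = 1263 px.
Top-right is two-thirds across and one-third down within the inner layout region.
x = 528 + 2 × 1379/3 = 528 + 919.33 ≈ 1447
y = 417 + 1 × 1263/3 = 417 + 421.00 ≈ 838

x = 1447 px, y = 838 px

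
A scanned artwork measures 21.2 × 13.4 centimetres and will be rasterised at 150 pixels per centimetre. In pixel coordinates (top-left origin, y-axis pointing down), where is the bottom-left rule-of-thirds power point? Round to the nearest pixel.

x = 1060 px, y = 1340 px

In pixels the canvas is 21.2 × 150 = 3180 wide and 13.4 × 150 = 2010 tall.
The bottom-left point is one-third across and two-thirds down:
x = 1 × 3180/3 ≈ 1060; y = 2 × 2010/3 ≈ 1340.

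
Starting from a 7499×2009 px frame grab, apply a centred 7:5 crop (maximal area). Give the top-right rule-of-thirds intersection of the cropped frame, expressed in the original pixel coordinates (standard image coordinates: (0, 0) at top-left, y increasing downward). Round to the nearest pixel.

(4218, 670)

7499/2009 > 7/5, so the 7:5 crop keeps the full height 2009 and trims width to 2009 × 7/5 = 2812.60 px.
Left offset = (7499 − 2812.60)/2 = 2343.20 px; top offset = 0.
Top-right is two-thirds across and one-third down within the crop:
x = 2343.20 + 2 × 2812.60/3 ≈ 4218; y = 0.00 + 1 × 2009.00/3 ≈ 670.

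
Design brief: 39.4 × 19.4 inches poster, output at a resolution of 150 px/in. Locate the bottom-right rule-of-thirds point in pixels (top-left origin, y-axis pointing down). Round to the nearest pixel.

In pixels the canvas is 39.4 × 150 = 5910 wide and 19.4 × 150 = 2910 tall.
The bottom-right point is two-thirds across and two-thirds down:
x = 2 × 5910/3 ≈ 3940; y = 2 × 2910/3 ≈ 1940.

(3940, 1940)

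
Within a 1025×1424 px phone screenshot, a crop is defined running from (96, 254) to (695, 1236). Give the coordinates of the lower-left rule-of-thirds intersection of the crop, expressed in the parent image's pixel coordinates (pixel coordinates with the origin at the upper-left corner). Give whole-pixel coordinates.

(296, 909)

Crop width = 695 − 96 = 599 px; one third is 199.67 px.
Crop height = 1236 − 254 = 982 px; one third is 327.33 px.
The lower-left point is one-third across and two-thirds down within the crop:
x = 96 + 1 × 199.67 ≈ 296; y = 254 + 2 × 327.33 ≈ 909.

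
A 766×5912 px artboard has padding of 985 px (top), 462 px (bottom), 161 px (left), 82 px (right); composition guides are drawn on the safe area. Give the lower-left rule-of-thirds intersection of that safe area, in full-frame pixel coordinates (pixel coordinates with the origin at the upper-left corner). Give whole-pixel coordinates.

x = 335 px, y = 3962 px

Content width = 766 − 161 − 82 = 523 px; content height = 5912 − 985 − 462 = 4465 px.
Lower-left is one-third across and two-thirds down within the safe area.
x = 161 + 1 × 523/3 = 161 + 174.33 ≈ 335
y = 985 + 2 × 4465/3 = 985 + 2976.67 ≈ 3962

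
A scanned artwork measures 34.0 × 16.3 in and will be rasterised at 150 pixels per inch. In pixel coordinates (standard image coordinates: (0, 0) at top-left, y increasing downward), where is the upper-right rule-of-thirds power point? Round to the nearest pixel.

x = 3400 px, y = 815 px

In pixels the canvas is 34.0 × 150 = 5100 wide and 16.3 × 150 = 2445 tall.
The upper-right point is two-thirds across and one-third down:
x = 2 × 5100/3 ≈ 3400; y = 1 × 2445/3 ≈ 815.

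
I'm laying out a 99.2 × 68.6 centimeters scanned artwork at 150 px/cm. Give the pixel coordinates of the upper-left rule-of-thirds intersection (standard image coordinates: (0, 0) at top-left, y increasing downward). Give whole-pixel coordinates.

(4960, 3430)

In pixels the canvas is 99.2 × 150 = 14880 wide and 68.6 × 150 = 10290 tall.
The upper-left point is one-third across and one-third down:
x = 1 × 14880/3 ≈ 4960; y = 1 × 10290/3 ≈ 3430.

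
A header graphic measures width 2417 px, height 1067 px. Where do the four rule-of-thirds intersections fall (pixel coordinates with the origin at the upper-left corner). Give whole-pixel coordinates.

One third of 2417 is 805.67; one third of 1067 is 355.67.
Vertical third lines at x = 806 and x = 1611; horizontal third lines at y = 356 and y = 711.

(806, 356), (1611, 356), (806, 711), (1611, 711)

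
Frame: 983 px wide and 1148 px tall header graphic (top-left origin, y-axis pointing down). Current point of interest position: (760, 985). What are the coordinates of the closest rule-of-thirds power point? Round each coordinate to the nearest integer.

x = 655 px, y = 765 px

Third lines: x ∈ {328, 655}, y ∈ {383, 765}.
760 is closer to x = 655; 985 is closer to y = 765.
So the nearest intersection is the lower-right power point.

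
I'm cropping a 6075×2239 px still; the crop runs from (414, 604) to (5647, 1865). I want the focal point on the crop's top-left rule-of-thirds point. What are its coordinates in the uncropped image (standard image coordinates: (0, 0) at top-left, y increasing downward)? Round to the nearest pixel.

(2158, 1024)

Crop width = 5647 − 414 = 5233 px; one third is 1744.33 px.
Crop height = 1865 − 604 = 1261 px; one third is 420.33 px.
The top-left point is one-third across and one-third down within the crop:
x = 414 + 1 × 1744.33 ≈ 2158; y = 604 + 1 × 420.33 ≈ 1024.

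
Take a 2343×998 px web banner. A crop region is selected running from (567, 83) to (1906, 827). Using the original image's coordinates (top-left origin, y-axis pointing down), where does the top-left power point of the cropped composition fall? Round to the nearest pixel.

Crop width = 1906 − 567 = 1339 px; one third is 446.33 px.
Crop height = 827 − 83 = 744 px; one third is 248.00 px.
The top-left point is one-third across and one-third down within the crop:
x = 567 + 1 × 446.33 ≈ 1013; y = 83 + 1 × 248.00 ≈ 331.

x = 1013 px, y = 331 px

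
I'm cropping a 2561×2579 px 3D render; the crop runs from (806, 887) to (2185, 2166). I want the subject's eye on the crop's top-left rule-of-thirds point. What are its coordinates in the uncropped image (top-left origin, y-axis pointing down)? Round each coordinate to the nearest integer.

(1266, 1313)

Crop width = 2185 − 806 = 1379 px; one third is 459.67 px.
Crop height = 2166 − 887 = 1279 px; one third is 426.33 px.
The top-left point is one-third across and one-third down within the crop:
x = 806 + 1 × 459.67 ≈ 1266; y = 887 + 1 × 426.33 ≈ 1313.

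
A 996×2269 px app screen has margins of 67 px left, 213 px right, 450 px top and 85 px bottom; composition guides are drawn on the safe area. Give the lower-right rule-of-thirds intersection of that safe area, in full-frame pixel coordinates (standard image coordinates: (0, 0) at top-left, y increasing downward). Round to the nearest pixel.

Content width = 996 − 67 − 213 = 716 px; content height = 2269 − 450 − 85 = 1734 px.
Lower-right is two-thirds across and two-thirds down within the safe area.
x = 67 + 2 × 716/3 = 67 + 477.33 ≈ 544
y = 450 + 2 × 1734/3 = 450 + 1156.00 ≈ 1606

(544, 1606)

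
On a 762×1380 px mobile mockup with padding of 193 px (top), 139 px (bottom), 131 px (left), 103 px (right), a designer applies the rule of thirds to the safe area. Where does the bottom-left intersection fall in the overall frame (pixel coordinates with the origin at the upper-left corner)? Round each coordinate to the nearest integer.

Content width = 762 − 131 − 103 = 528 px; content height = 1380 − 193 − 139 = 1048 px.
Bottom-left is one-third across and two-thirds down within the safe area.
x = 131 + 1 × 528/3 = 131 + 176.00 ≈ 307
y = 193 + 2 × 1048/3 = 193 + 698.67 ≈ 892

x = 307 px, y = 892 px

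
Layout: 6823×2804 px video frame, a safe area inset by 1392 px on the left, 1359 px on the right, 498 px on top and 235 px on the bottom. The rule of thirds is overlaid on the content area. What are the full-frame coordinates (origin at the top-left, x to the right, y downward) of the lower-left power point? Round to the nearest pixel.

x = 2749 px, y = 1879 px

Content width = 6823 − 1392 − 1359 = 4072 px; content height = 2804 − 498 − 235 = 2071 px.
Lower-left is one-third across and two-thirds down within the content area.
x = 1392 + 1 × 4072/3 = 1392 + 1357.33 ≈ 2749
y = 498 + 2 × 2071/3 = 498 + 1380.67 ≈ 1879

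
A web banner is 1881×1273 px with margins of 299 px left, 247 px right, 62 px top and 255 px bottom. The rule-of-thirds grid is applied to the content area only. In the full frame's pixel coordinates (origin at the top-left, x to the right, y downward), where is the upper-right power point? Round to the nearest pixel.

(1189, 381)

Content width = 1881 − 299 − 247 = 1335 px; content height = 1273 − 62 − 255 = 956 px.
Upper-right is two-thirds across and one-third down within the content area.
x = 299 + 2 × 1335/3 = 299 + 890.00 ≈ 1189
y = 62 + 1 × 956/3 = 62 + 318.67 ≈ 381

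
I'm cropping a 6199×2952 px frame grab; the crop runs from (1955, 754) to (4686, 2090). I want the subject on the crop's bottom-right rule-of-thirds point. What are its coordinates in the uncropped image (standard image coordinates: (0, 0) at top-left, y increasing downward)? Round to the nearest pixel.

(3776, 1645)

Crop width = 4686 − 1955 = 2731 px; one third is 910.33 px.
Crop height = 2090 − 754 = 1336 px; one third is 445.33 px.
The bottom-right point is two-thirds across and two-thirds down within the crop:
x = 1955 + 2 × 910.33 ≈ 3776; y = 754 + 2 × 445.33 ≈ 1645.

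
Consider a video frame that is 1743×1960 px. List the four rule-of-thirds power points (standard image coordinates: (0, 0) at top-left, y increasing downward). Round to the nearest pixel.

One third of 1743 is 581; one third of 1960 is 653.33.
Vertical third lines at x = 581 and x = 1162; horizontal third lines at y = 653 and y = 1307.

(581, 653), (1162, 653), (581, 1307), (1162, 1307)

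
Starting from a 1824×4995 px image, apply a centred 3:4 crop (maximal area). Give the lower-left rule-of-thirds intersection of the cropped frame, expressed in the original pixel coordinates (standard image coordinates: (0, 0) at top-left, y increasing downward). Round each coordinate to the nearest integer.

x = 608 px, y = 2903 px

1824/4995 < 3/4, so the 3:4 crop keeps the full width 1824 and trims height to 1824 × 4/3 = 2432.00 px.
Top offset = (4995 − 2432.00)/2 = 1281.50 px; left offset = 0.
Lower-left is one-third across and two-thirds down within the crop:
x = 0.00 + 1 × 1824.00/3 ≈ 608; y = 1281.50 + 2 × 2432.00/3 ≈ 2903.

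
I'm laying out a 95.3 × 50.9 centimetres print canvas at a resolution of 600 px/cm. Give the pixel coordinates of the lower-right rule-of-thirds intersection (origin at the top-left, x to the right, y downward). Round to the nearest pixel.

(38120, 20360)

In pixels the canvas is 95.3 × 600 = 57180 wide and 50.9 × 600 = 30540 tall.
The lower-right point is two-thirds across and two-thirds down:
x = 2 × 57180/3 ≈ 38120; y = 2 × 30540/3 ≈ 20360.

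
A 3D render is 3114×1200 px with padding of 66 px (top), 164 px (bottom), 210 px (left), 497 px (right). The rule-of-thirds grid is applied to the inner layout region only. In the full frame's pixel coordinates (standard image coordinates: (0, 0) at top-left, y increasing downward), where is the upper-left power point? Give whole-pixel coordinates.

Content width = 3114 − 210 − 497 = 2407 px; content height = 1200 − 66 − 164 = 970 px.
Upper-left is one-third across and one-third down within the inner layout region.
x = 210 + 1 × 2407/3 = 210 + 802.33 ≈ 1012
y = 66 + 1 × 970/3 = 66 + 323.33 ≈ 389

x = 1012 px, y = 389 px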